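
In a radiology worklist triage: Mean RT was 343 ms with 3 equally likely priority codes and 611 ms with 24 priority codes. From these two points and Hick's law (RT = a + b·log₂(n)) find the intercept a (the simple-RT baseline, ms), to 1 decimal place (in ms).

The slope on a log₂ axis is (611 − 343) / (4.5850 − 1.5850) = 89.333 ms/bit.
Intercept: a = 343 − 89.333·log₂(3) = 201.410 ms.

201.4 ms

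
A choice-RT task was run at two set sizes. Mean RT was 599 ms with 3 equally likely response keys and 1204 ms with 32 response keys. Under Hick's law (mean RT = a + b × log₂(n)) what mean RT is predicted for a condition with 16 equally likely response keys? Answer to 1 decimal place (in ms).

1026.8 ms

Solve the two-equation system in a and b:
  b = (1204 − 599) / (log₂ 32 − log₂ 3) = 605 / (5 − 1.5850) = 177.158 ms/bit
  a = 599 − 177.158 × 1.5850 = 318.212 ms
Then RT(16) = 318.212 + 177.158 × log₂ 16 = 318.212 + 177.158 × 4 ≈ 1026.842 ms.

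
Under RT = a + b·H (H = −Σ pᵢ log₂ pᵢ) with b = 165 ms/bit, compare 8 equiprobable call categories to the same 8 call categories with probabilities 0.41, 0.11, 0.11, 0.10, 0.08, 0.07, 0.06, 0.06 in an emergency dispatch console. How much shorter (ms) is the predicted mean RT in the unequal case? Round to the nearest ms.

65 ms

The RT saving is b·ΔH. Equiprobable H₀ = log₂(8) = 3.0000 bits; with the given probabilities H = 2.6073 bits.
b·(H₀ − H) = 165 × (3.0000 − 2.6073) = 64.80 ms.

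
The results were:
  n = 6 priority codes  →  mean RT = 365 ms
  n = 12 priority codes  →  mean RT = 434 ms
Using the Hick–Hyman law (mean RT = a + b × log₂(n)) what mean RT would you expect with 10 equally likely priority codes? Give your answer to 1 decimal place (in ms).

415.9 ms

RT is linear in log₂ n, so two points fix the line:
  b = (434 − 365) / (log₂ 12 − log₂ 6) = 69 / (3.5850 − 2.5850) = 69.000 ms/bit
  a = 365 − 69.000 × 2.5850 = 186.638 ms
Then RT(10) = 186.638 + 69.000 × log₂ 10 = 186.638 + 69.000 × 3.3219 ≈ 415.851 ms.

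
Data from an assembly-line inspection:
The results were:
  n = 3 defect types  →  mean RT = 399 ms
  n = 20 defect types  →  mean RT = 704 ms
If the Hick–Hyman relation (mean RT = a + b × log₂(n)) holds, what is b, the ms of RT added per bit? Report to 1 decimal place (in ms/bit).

111.4 ms/bit

The slope on a log₂ axis is (704 − 399) / (4.3219 − 1.5850) = 111.437 ms/bit.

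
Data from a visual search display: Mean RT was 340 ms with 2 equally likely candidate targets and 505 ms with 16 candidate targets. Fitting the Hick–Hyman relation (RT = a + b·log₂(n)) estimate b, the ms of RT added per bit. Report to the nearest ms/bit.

Slope: b = (505 − 340) / (log₂ 16 − log₂ 2) = 165/3.0000 = 55 ms/bit.

55 ms/bit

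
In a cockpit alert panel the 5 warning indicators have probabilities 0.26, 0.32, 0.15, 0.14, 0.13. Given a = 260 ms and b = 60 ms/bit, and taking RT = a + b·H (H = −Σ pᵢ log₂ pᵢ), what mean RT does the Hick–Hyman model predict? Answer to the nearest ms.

393 ms

H = 0.26·log₂(1/0.26) + 0.32·log₂(1/0.32) + 0.15·log₂(1/0.15) + 0.14·log₂(1/0.14) + 0.13·log₂(1/0.13) = 2.2216 bits.
RT = 260 + 60 × 2.2216 = 393.30 ms.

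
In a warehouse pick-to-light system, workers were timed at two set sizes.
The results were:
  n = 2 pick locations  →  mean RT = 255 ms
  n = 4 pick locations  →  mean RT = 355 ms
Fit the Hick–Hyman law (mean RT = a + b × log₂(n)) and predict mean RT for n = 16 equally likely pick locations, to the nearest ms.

555 ms

Solve the two-equation system in a and b:
  b = (355 − 255) / (log₂ 4 − log₂ 2) = 100 / (2 − 1) = 100 ms/bit
  a = 255 − 100 × 1 = 155 ms
Then RT(16) = 155 + 100 × log₂ 16 = 155 + 100 × 4 ≈ 555.000 ms.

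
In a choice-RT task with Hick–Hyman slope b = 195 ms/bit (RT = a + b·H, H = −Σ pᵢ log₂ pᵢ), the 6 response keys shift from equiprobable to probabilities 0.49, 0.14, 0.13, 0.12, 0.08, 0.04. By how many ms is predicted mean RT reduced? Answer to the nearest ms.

Equiprobable entropy H₀ = log₂ 6 = 2.5850 bits.
Skewed entropy H = −Σ pᵢ log₂ pᵢ = 2.1284 bits.
ΔRT = b·(H₀ − H) = 195 × 0.4566 = 89.04 ms.

89 ms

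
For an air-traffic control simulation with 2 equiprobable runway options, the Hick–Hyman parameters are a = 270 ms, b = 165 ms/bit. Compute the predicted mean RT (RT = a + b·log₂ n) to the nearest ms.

log₂(2) = 1 bits, so RT = 270 + 165 × 1 ≈ 435.000 ms.

435 ms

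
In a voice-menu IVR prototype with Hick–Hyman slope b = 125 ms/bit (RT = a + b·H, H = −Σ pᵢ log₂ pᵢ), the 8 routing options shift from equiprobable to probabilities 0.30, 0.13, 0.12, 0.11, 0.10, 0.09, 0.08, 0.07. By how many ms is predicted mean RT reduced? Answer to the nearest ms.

The RT saving is b·ΔH. Equiprobable H₀ = log₂(8) = 3.0000 bits; with the given probabilities H = 2.8260 bits.
b·(H₀ − H) = 125 × (3.0000 − 2.8260) = 21.75 ms.

22 ms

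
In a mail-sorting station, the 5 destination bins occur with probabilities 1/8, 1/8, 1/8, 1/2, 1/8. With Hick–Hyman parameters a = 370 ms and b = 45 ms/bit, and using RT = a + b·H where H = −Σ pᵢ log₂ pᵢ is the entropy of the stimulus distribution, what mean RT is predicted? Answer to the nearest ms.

460 ms

H = −Σ pᵢ log₂ pᵢ = 0.125·3 + 0.125·3 + 0.125·3 + 0.5·1 + 0.125·3 = 2.000 bits.
RT = 370 + 45 × 2.000 = 460.00 ms.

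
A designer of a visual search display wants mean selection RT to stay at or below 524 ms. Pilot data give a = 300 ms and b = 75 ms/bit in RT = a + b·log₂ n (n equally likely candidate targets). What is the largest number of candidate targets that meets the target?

7

Set 300 + 75·log₂ n ≤ 524 → log₂ n ≤ (524 − 300)/75 = 2.9867.
So n ≤ 2^2.9867 = 7.926; the largest integer n is 7.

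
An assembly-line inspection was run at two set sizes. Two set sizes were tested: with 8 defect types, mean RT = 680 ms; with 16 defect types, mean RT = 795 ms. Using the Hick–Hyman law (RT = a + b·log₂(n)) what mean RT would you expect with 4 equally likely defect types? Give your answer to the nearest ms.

565 ms

Fit slope and intercept:
  b = (795 − 680) / (log₂ 16 − log₂ 8) = 115 / (4 − 3) = 115 ms/bit
  a = 680 − 115 × 3 = 335 ms
Then RT(4) = 335 + 115 × log₂ 4 = 335 + 115 × 2 ≈ 565.000 ms.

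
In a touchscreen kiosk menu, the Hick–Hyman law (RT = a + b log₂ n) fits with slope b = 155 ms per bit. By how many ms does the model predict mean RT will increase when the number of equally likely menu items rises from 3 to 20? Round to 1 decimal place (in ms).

424.2 ms

The intercept a cancels: ΔRT = b·(log₂ n₂ − log₂ n₁) = b·log₂(n₂/n₁).
log₂(20) − log₂(3) = 4.3219 − 1.5850 = 2.7370.
ΔRT = 155 × 2.7370 = 424.230 ms.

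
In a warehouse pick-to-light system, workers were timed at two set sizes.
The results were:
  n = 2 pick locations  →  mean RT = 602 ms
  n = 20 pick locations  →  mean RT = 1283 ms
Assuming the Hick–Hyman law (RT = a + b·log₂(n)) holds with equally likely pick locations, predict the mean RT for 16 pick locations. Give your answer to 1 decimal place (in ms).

1217.0 ms

Fit slope and intercept:
  b = (1283 − 602) / (log₂ 20 − log₂ 2) = 681 / (4.3219 − 1) = 205.001 ms/bit
  a = 602 − 205.001 × 1 = 396.999 ms
Then RT(16) = 396.999 + 205.001 × log₂ 16 = 396.999 + 205.001 × 4 ≈ 1217.004 ms.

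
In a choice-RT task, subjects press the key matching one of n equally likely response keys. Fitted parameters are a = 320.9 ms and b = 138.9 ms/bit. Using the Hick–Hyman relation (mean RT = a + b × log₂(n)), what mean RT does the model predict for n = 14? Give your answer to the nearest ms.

log₂(14) = 3.8074 bits, so RT = 320.9 + 138.9 × 3.8074 ≈ 849.742 ms.

850 ms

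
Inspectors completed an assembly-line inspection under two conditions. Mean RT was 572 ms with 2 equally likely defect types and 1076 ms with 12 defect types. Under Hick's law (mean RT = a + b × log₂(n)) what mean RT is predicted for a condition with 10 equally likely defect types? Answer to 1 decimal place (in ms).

With log₂ n on the abscissa the relation is linear; from the two conditions:
  b = (1076 − 572) / (log₂ 12 − log₂ 2) = 504 / (3.5850 − 1) = 194.974 ms/bit
  a = 572 − 194.974 × 1 = 377.026 ms
Then RT(10) = 377.026 + 194.974 × log₂ 10 = 377.026 + 194.974 × 3.3219 ≈ 1024.715 ms.

1024.7 ms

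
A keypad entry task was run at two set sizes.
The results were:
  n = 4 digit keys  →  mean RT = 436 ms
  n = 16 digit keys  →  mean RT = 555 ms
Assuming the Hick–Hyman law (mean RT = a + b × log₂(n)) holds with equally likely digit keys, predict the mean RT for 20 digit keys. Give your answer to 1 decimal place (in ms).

574.2 ms

Fit slope and intercept:
  b = (555 − 436) / (log₂ 16 − log₂ 4) = 119 / (4 − 2) = 59.500 ms/bit
  a = 436 − 59.500 × 2 = 317.000 ms
Then RT(20) = 317.000 + 59.500 × log₂ 20 = 317.000 + 59.500 × 4.3219 ≈ 574.155 ms.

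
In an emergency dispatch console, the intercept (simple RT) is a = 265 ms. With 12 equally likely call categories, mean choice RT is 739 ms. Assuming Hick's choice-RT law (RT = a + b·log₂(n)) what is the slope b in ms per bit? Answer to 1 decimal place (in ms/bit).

b = (739 − 265) / log₂(12) = 474 / 3.5850 = 132.219 ms/bit.

132.2 ms/bit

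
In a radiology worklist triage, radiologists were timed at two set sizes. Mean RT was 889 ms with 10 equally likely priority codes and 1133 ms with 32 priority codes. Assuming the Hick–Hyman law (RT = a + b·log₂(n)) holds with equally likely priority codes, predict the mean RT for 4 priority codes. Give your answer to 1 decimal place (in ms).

696.8 ms

Fit slope and intercept:
  b = (1133 − 889) / (log₂ 32 − log₂ 10) = 244 / (5 − 3.3219) = 145.405 ms/bit
  a = 889 − 145.405 × 3.3219 = 405.975 ms
Then RT(4) = 405.975 + 145.405 × log₂ 4 = 405.975 + 145.405 × 2 ≈ 696.785 ms.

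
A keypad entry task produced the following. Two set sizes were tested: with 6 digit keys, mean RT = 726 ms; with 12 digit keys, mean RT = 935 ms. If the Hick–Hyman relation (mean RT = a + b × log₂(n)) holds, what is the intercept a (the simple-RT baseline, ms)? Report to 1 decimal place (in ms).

b = (RT₂ − RT₁)/(log₂ n₂ − log₂ n₁) = (935 − 726)/(3.5850 − 2.5850) = 209.000 ms/bit.
a = RT₁ − b·log₂ n₁ = 726 − 209.000 × 2.5850 = 185.743 ms.

185.7 ms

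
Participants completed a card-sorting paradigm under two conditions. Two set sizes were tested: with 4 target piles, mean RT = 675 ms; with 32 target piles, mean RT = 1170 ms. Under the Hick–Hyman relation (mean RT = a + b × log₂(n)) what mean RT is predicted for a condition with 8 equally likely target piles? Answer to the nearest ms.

840 ms

Fit slope and intercept:
  b = (1170 − 675) / (log₂ 32 − log₂ 4) = 495 / (5 − 2) = 165 ms/bit
  a = 675 − 165 × 2 = 345 ms
Then RT(8) = 345 + 165 × log₂ 8 = 345 + 165 × 3 ≈ 840.000 ms.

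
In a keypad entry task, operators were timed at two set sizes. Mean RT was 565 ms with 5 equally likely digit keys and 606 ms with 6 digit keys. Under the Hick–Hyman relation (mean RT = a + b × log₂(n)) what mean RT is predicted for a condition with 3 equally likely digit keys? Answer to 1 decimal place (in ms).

450.1 ms

RT is linear in log₂ n, so two points fix the line:
  b = (606 − 565) / (log₂ 6 − log₂ 5) = 41 / (2.5850 − 2.3219) = 155.873 ms/bit
  a = 565 − 155.873 × 2.3219 = 203.074 ms
Then RT(3) = 203.074 + 155.873 × log₂ 3 = 203.074 + 155.873 × 1.5850 ≈ 450.127 ms.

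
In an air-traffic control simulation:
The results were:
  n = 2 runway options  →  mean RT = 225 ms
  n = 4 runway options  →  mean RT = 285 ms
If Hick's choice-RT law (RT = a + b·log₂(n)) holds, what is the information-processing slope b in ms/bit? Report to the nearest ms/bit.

Slope: b = (285 − 225) / (log₂ 4 − log₂ 2) = 60/1.0000 = 60 ms/bit.

60 ms/bit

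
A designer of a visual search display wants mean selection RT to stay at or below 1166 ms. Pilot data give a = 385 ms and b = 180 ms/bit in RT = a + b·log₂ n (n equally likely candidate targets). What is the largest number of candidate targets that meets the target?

Set 385 + 180·log₂ n ≤ 1166 → log₂ n ≤ (1166 − 385)/180 = 4.3389.
So n ≤ 2^4.3389 = 20.237; the largest integer n is 20.

20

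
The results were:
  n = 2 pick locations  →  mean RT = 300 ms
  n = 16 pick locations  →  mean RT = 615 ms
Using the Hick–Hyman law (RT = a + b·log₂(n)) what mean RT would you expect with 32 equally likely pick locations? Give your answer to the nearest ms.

With log₂ n on the abscissa the relation is linear; from the two conditions:
  b = (615 − 300) / (log₂ 16 − log₂ 2) = 315 / (4 − 1) = 105 ms/bit
  a = 300 − 105 × 1 = 195 ms
Then RT(32) = 195 + 105 × log₂ 32 = 195 + 105 × 5 ≈ 720.000 ms.

720 ms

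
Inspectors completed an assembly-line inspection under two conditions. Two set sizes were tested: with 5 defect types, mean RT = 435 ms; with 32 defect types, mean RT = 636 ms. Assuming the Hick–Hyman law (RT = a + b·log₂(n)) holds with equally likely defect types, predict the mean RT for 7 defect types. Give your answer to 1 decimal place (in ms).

471.4 ms

Solve the two-equation system in a and b:
  b = (636 − 435) / (log₂ 32 − log₂ 5) = 201 / (5 − 2.3219) = 75.054 ms/bit
  a = 435 − 75.054 × 2.3219 = 260.730 ms
Then RT(7) = 260.730 + 75.054 × log₂ 7 = 260.730 + 75.054 × 2.8074 ≈ 471.433 ms.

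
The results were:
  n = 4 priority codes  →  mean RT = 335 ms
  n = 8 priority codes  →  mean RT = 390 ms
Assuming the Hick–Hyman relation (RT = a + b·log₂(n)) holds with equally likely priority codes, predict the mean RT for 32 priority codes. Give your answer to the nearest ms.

500 ms

RT is linear in log₂ n, so two points fix the line:
  b = (390 − 335) / (log₂ 8 − log₂ 4) = 55 / (3 − 2) = 55 ms/bit
  a = 335 − 55 × 2 = 225 ms
Then RT(32) = 225 + 55 × log₂ 32 = 225 + 55 × 5 ≈ 500.000 ms.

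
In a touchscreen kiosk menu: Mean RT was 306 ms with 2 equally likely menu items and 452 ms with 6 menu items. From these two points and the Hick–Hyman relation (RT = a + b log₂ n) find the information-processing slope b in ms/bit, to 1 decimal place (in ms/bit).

The slope on a log₂ axis is (452 − 306) / (2.5850 − 1) = 92.116 ms/bit.

92.1 ms/bit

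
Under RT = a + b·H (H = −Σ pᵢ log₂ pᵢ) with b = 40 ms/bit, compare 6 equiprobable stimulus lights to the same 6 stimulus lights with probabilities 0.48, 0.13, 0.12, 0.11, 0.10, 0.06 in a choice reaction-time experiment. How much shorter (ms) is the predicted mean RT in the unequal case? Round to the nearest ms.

The RT saving is b·ΔH. Equiprobable H₀ = log₂(6) = 2.5850 bits; with the given probabilities H = 2.1840 bits.
b·(H₀ − H) = 40 × (2.5850 − 2.1840) = 16.04 ms.

16 ms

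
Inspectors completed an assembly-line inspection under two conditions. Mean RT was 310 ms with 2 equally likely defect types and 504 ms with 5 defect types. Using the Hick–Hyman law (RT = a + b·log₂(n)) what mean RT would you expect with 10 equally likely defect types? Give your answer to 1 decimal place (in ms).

650.8 ms

With log₂ n on the abscissa the relation is linear; from the two conditions:
  b = (504 − 310) / (log₂ 5 − log₂ 2) = 194 / (2.3219 − 1) = 146.755 ms/bit
  a = 310 − 146.755 × 1 = 163.245 ms
Then RT(10) = 163.245 + 146.755 × log₂ 10 = 163.245 + 146.755 × 3.3219 ≈ 650.755 ms.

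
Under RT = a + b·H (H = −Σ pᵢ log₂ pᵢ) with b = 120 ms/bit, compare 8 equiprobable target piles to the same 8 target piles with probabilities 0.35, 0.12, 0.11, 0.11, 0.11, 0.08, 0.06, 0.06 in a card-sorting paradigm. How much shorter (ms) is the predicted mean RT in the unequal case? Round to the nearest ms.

Equiprobable entropy H₀ = log₂ 8 = 3.0000 bits.
Skewed entropy H = −Σ pᵢ log₂ pᵢ = 2.7266 bits.
ΔRT = b·(H₀ − H) = 120 × 0.2734 = 32.81 ms.

33 ms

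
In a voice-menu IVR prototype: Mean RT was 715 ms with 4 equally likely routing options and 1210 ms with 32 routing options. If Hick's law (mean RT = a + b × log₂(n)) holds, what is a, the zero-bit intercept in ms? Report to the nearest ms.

385 ms

b = (RT₂ − RT₁)/(log₂ n₂ − log₂ n₁) = (1210 − 715)/(5 − 2) = 165 ms/bit.
Intercept: a = 715 − 165·log₂(4) = 385.000 ms.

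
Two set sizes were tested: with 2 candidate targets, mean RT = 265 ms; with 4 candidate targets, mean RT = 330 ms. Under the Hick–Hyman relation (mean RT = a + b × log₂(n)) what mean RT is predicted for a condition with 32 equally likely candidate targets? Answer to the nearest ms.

525 ms

Fit slope and intercept:
  b = (330 − 265) / (log₂ 4 − log₂ 2) = 65 / (2 − 1) = 65 ms/bit
  a = 265 − 65 × 1 = 200 ms
Then RT(32) = 200 + 65 × log₂ 32 = 200 + 65 × 5 ≈ 525.000 ms.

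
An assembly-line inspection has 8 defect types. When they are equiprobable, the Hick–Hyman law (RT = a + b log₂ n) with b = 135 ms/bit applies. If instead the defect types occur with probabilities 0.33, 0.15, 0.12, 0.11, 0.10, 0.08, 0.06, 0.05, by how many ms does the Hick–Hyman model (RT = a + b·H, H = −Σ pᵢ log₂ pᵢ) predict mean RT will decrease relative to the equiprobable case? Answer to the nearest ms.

35 ms

Equiprobable entropy H₀ = log₂ 8 = 3.0000 bits.
Skewed entropy H = −Σ pᵢ log₂ pᵢ = 2.7391 bits.
ΔRT = b·(H₀ − H) = 135 × 0.2609 = 35.23 ms.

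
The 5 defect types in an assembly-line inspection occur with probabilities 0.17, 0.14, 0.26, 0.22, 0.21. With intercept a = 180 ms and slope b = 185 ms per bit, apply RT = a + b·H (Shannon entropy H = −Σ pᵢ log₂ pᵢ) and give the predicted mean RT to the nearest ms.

604 ms

H = 0.17·log₂(1/0.17) + 0.14·log₂(1/0.14) + 0.26·log₂(1/0.26) + 0.22·log₂(1/0.22) + 0.21·log₂(1/0.21) = 2.2904 bits.
RT = 180 + 185 × 2.2904 = 603.72 ms.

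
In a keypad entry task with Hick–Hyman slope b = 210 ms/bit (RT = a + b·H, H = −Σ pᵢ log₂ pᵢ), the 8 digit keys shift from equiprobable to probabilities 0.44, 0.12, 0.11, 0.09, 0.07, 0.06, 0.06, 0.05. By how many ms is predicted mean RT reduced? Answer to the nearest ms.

The RT saving is b·ΔH. Equiprobable H₀ = log₂(8) = 3.0000 bits; with the given probabilities H = 2.5229 bits.
b·(H₀ − H) = 210 × (3.0000 − 2.5229) = 100.20 ms.

100 ms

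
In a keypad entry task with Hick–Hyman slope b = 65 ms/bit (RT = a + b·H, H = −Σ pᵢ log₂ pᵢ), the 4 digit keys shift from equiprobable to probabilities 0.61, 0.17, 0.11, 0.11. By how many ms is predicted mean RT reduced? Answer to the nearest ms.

The RT saving is b·ΔH. Equiprobable H₀ = log₂(4) = 2.0000 bits; with the given probabilities H = 1.5702 bits.
b·(H₀ − H) = 65 × (2.0000 − 1.5702) = 27.94 ms.

28 ms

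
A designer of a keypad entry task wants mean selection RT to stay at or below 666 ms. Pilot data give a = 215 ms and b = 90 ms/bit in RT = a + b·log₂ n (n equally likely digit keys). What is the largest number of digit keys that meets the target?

32

Set 215 + 90·log₂ n ≤ 666 → log₂ n ≤ (666 − 215)/90 = 5.0111.
So n ≤ 2^5.0111 = 32.247; the largest integer n is 32.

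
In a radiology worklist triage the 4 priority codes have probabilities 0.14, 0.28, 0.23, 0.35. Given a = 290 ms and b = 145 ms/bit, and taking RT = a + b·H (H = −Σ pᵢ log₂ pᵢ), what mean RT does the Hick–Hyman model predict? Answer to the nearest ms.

570 ms

Entropy contributions −pᵢ log₂ pᵢ: 0.3971, 0.5142, 0.4877, 0.5301; sum H = 1.9291 bits.
RT = a + bH = 290 + 145·1.9291 = 569.72 ms.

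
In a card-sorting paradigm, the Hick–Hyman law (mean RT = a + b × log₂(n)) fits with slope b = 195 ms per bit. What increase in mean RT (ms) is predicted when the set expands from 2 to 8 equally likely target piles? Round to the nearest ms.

Only the slope matters, since a is common to both: ΔRT = b·log₂(n₂/n₁).
log₂(8) − log₂(2) = log₂(8/2) = log₂(4) = 2.
ΔRT = 195 × 2.0000 = 390.000 ms.

390 ms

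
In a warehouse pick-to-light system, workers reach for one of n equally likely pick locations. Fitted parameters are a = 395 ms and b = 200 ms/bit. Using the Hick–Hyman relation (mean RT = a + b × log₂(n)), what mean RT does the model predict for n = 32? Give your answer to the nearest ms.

log₂(32) = 5 bits, so RT = 395 + 200 × 5 ≈ 1395.000 ms.

1395 ms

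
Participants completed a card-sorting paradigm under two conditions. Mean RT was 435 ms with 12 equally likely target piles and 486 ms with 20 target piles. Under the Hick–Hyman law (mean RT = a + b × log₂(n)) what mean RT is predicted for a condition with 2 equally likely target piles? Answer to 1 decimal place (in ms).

Fit slope and intercept:
  b = (486 − 435) / (log₂ 20 − log₂ 12) = 51 / (4.3219 − 3.5850) = 69.203 ms/bit
  a = 435 − 69.203 × 3.5850 = 186.911 ms
Then RT(2) = 186.911 + 69.203 × log₂ 2 = 186.911 + 69.203 × 1 ≈ 256.114 ms.

256.1 ms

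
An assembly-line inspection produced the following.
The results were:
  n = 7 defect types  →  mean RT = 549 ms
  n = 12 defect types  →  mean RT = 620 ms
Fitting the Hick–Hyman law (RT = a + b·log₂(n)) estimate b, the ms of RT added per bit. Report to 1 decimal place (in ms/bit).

Slope: b = (620 − 549) / (log₂ 12 − log₂ 7) = 71/0.7776 = 91.306 ms/bit.

91.3 ms/bit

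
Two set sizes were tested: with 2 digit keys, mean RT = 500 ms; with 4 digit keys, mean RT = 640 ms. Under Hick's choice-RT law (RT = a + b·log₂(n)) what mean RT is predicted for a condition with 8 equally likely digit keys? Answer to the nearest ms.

Solve the two-equation system in a and b:
  b = (640 − 500) / (log₂ 4 − log₂ 2) = 140 / (2 − 1) = 140 ms/bit
  a = 500 − 140 × 1 = 360 ms
Then RT(8) = 360 + 140 × log₂ 8 = 360 + 140 × 3 ≈ 780.000 ms.

780 ms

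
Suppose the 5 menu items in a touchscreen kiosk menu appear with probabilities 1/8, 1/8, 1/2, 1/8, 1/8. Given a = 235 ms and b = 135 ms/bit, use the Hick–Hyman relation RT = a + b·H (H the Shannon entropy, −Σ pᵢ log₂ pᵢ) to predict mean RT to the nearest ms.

H = −Σ pᵢ log₂ pᵢ = 0.125·3 + 0.125·3 + 0.5·1 + 0.125·3 + 0.125·3 = 2.000 bits.
RT = 235 + 135 × 2.000 = 505.00 ms.

505 ms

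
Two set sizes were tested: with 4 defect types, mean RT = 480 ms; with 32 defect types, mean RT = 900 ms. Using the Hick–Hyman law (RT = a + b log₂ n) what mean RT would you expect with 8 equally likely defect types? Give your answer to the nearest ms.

RT is linear in log₂ n, so two points fix the line:
  b = (900 − 480) / (log₂ 32 − log₂ 4) = 420 / (5 − 2) = 140 ms/bit
  a = 480 − 140 × 2 = 200 ms
Then RT(8) = 200 + 140 × log₂ 8 = 200 + 140 × 3 ≈ 620.000 ms.

620 ms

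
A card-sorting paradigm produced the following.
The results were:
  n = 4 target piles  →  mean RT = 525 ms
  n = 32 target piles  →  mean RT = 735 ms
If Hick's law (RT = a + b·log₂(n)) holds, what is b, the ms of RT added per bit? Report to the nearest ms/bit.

70 ms/bit

The slope on a log₂ axis is (735 − 525) / (5 − 2) = 70 ms/bit.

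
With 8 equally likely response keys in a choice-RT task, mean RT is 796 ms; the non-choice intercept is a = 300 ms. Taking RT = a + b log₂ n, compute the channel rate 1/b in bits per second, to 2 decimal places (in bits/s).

Choice component = 796 − 300 = 496 ms over log₂(8) = 3 bits.
b = 496 / 3 = 165.333 ms/bit, so 1/b = 6.048 bits/s.

6.05 bits/s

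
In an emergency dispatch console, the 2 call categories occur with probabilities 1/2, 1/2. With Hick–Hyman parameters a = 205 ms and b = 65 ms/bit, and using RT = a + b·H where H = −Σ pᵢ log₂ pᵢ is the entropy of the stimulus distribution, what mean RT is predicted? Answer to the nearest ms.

270 ms

Each term −pᵢ log₂ pᵢ: 0.5·1 + 0.5·1; summed, H = 1.000 bits.
Mean RT = a + bH = 205 + 65·1.000 = 270.00 ms.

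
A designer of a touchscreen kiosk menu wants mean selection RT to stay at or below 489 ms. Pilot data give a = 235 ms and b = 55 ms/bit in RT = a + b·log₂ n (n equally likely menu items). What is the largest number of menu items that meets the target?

55·log₂ n ≤ 489 − 235 = 254, giving log₂ n ≤ 4.6182 and n ≤ 24.559. The largest whole number is 24.

24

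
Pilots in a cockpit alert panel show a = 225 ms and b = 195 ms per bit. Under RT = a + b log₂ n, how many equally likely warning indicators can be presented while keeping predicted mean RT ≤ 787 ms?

7

Information budget: (787 − 225)/195 = 2.8821 bits, so n ≤ 2^2.8821 = 7.372 → at most 7.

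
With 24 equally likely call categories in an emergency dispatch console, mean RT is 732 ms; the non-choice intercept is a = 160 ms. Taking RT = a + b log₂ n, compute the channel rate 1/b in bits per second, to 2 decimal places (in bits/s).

b = (732 − 160)/log₂ 24 = 572/4.5850 = 124.756 ms per bit = 0.12476 s/bit; the reciprocal is 8.016 bits/s.

8.02 bits/s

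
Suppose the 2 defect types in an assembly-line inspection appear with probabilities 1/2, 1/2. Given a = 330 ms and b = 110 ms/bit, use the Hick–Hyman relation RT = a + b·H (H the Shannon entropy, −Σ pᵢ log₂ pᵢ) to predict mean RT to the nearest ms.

440 ms

H = −Σ pᵢ log₂ pᵢ = 0.5·1 + 0.5·1 = 1.000 bits.
RT = 330 + 110 × 1.000 = 440.00 ms.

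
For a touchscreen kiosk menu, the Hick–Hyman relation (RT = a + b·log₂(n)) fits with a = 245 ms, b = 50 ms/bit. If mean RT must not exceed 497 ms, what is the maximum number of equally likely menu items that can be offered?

Information budget: (497 − 245)/50 = 5.0400 bits, so n ≤ 2^5.0400 = 32.900 → at most 32.

32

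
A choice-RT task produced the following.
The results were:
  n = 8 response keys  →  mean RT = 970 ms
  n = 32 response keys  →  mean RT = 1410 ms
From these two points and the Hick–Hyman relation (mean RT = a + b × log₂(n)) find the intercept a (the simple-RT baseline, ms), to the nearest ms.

Slope: b = (1410 − 970) / (log₂ 32 − log₂ 8) = 440/2.0000 = 220 ms/bit.
Intercept: a = 970 − 220·log₂(8) = 310.000 ms.

310 ms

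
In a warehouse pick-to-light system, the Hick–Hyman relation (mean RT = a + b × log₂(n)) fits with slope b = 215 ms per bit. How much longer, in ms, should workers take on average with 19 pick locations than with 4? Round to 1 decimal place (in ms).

Only the slope matters, since a is common to both: ΔRT = b·log₂(n₂/n₁).
log₂(19) − log₂(4) = 4.2479 − 2 = 2.2479.
ΔRT = 215 × 2.2479 = 483.304 ms.

483.3 ms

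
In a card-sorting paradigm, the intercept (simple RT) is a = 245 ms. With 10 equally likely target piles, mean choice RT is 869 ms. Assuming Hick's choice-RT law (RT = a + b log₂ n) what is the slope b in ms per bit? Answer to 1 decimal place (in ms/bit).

b = (869 − 245) / log₂(10) = 624 / 3.3219 = 187.843 ms/bit.

187.8 ms/bit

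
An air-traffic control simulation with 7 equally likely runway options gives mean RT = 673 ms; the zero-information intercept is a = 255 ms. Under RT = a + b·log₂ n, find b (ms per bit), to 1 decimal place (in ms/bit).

log₂(7) = 2.8074 bits.
b = (RT − a)/log₂ n = (673 − 255) / 2.8074 = 148.895 ms/bit.

148.9 ms/bit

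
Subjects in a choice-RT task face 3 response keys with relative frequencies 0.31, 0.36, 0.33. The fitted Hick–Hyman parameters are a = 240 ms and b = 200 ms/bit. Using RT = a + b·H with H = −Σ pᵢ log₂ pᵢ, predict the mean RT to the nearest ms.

Entropy contributions −pᵢ log₂ pᵢ: 0.5238, 0.5306, 0.5278; sum H = 1.5822 bits.
RT = a + bH = 240 + 200·1.5822 = 556.45 ms.

556 ms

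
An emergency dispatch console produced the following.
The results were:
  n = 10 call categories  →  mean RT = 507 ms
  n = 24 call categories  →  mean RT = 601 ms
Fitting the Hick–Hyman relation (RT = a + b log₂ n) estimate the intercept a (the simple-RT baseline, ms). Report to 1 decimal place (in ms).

The slope on a log₂ axis is (601 − 507) / (4.5850 − 3.3219) = 74.424 ms/bit.
a = RT₁ − b·log₂ n₁ = 507 − 74.424 × 3.3219 = 259.769 ms.

259.8 ms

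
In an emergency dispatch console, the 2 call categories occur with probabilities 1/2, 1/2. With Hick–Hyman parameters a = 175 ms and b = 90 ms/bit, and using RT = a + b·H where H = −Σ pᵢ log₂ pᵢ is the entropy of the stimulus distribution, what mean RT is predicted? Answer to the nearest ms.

Each term −pᵢ log₂ pᵢ: 0.5·1 + 0.5·1; summed, H = 1.000 bits.
Mean RT = a + bH = 175 + 90·1.000 = 265.00 ms.

265 ms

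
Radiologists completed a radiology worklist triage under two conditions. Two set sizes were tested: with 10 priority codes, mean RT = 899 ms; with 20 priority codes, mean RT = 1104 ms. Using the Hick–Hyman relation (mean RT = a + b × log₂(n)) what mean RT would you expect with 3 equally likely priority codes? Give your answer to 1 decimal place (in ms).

542.9 ms

With log₂ n on the abscissa the relation is linear; from the two conditions:
  b = (1104 − 899) / (log₂ 20 − log₂ 10) = 205 / (4.3219 − 3.3219) = 205.000 ms/bit
  a = 899 − 205.000 × 3.3219 = 218.005 ms
Then RT(3) = 218.005 + 205.000 × log₂ 3 = 218.005 + 205.000 × 1.5850 ≈ 542.922 ms.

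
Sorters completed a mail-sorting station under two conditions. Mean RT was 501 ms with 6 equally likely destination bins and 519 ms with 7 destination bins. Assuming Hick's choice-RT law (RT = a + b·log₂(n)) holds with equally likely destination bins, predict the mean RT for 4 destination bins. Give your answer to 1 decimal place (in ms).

453.7 ms

Solve the two-equation system in a and b:
  b = (519 − 501) / (log₂ 7 − log₂ 6) = 18 / (2.8074 − 2.5850) = 80.938 ms/bit
  a = 501 − 80.938 × 2.5850 = 291.778 ms
Then RT(4) = 291.778 + 80.938 × log₂ 4 = 291.778 + 80.938 × 2 ≈ 453.654 ms.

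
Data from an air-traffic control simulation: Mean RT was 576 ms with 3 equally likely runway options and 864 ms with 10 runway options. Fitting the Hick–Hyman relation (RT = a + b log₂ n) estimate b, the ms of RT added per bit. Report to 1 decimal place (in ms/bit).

165.8 ms/bit

The slope on a log₂ axis is (864 − 576) / (3.3219 − 1.5850) = 165.806 ms/bit.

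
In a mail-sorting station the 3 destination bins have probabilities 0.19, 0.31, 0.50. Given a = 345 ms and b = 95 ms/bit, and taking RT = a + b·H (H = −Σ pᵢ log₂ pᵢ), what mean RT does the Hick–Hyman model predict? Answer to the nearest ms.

486 ms

H = 0.19·log₂(1/0.19) + 0.31·log₂(1/0.31) + 0.50·log₂(1/0.50) = 1.4790 bits.
RT = 345 + 95 × 1.4790 = 485.51 ms.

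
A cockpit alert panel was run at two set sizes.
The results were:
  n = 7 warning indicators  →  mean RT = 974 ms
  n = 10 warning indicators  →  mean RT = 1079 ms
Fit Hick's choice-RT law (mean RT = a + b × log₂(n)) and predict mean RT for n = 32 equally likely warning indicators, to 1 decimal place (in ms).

Solve the two-equation system in a and b:
  b = (1079 − 974) / (log₂ 10 − log₂ 7) = 105 / (3.3219 − 2.8074) = 204.053 ms/bit
  a = 974 − 204.053 × 2.8074 = 401.152 ms
Then RT(32) = 401.152 + 204.053 × log₂ 32 = 401.152 + 204.053 × 5 ≈ 1421.415 ms.

1421.4 ms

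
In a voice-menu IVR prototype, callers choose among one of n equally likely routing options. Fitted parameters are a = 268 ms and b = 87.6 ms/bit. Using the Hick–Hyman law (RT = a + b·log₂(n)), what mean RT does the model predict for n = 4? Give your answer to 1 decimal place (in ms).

log₂(4) = 2 bits, so RT = 268 + 87.6 × 2 ≈ 443.200 ms.

443.2 ms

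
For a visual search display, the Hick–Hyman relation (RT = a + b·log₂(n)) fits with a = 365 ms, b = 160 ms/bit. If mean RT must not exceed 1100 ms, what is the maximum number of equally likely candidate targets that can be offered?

24

Information budget: (1100 − 365)/160 = 4.5938 bits, so n ≤ 2^4.5938 = 24.147 → at most 24.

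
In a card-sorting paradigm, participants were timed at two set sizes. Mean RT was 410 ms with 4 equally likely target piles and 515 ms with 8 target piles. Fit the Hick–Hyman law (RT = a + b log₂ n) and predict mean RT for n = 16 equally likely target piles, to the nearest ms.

620 ms

With log₂ n on the abscissa the relation is linear; from the two conditions:
  b = (515 − 410) / (log₂ 8 − log₂ 4) = 105 / (3 − 2) = 105 ms/bit
  a = 410 − 105 × 2 = 200 ms
Then RT(16) = 200 + 105 × log₂ 16 = 200 + 105 × 4 ≈ 620.000 ms.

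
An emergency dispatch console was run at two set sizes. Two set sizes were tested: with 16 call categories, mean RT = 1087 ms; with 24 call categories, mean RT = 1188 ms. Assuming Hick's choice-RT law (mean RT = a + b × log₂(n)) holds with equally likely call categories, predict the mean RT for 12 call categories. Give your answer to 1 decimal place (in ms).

With log₂ n on the abscissa the relation is linear; from the two conditions:
  b = (1188 − 1087) / (log₂ 24 − log₂ 16) = 101 / (4.5850 − 4) = 172.661 ms/bit
  a = 1087 − 172.661 × 4 = 396.357 ms
Then RT(12) = 396.357 + 172.661 × log₂ 12 = 396.357 + 172.661 × 3.5850 ≈ 1015.339 ms.

1015.3 ms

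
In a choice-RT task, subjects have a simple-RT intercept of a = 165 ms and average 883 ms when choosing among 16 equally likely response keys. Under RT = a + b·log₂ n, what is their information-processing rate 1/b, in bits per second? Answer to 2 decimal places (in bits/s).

Choice component = 883 − 165 = 718 ms over log₂(16) = 4 bits.
b = 718 / 4 = 179.500 ms/bit, so 1/b = 5.571 bits/s.

5.57 bits/s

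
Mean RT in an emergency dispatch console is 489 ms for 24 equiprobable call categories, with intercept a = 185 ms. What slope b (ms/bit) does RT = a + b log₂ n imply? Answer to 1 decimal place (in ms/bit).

66.3 ms/bit

b = (489 − 185) / log₂(24) = 304 / 4.5850 = 66.304 ms/bit.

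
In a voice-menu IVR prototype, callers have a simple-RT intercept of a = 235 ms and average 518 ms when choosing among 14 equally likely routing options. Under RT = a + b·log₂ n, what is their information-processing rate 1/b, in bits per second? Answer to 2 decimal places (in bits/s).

13.45 bits/s

b = (518 − 235)/log₂ 14 = 283/3.8074 = 74.330 ms per bit = 0.07433 s/bit; the reciprocal is 13.454 bits/s.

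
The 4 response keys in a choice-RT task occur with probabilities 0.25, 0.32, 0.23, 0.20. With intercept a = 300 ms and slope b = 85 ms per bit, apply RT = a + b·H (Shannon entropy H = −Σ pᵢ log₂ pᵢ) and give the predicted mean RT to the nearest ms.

468 ms

Entropy contributions −pᵢ log₂ pᵢ: 0.5000, 0.5260, 0.4877, 0.4644; sum H = 1.9781 bits.
RT = a + bH = 300 + 85·1.9781 = 468.14 ms.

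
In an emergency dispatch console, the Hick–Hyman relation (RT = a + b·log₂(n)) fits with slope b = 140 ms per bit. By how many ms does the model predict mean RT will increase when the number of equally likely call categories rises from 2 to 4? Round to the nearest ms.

The intercept a cancels: ΔRT = b·(log₂ n₂ − log₂ n₁) = b·log₂(n₂/n₁).
log₂(4) − log₂(2) = log₂(4/2) = log₂(2) = 1.
ΔRT = 140 × 1.0000 = 140.000 ms.

140 ms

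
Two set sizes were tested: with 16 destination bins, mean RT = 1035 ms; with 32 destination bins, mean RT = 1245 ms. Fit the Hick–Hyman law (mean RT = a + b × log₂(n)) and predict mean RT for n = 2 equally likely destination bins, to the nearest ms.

Solve the two-equation system in a and b:
  b = (1245 − 1035) / (log₂ 32 − log₂ 16) = 210 / (5 − 4) = 210 ms/bit
  a = 1035 − 210 × 4 = 195 ms
Then RT(2) = 195 + 210 × log₂ 2 = 195 + 210 × 1 ≈ 405.000 ms.

405 ms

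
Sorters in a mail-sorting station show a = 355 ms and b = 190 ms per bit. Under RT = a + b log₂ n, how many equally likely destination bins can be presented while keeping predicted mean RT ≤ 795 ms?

4

Information budget: (795 − 355)/190 = 2.3158 bits, so n ≤ 2^2.3158 = 4.979 → at most 4.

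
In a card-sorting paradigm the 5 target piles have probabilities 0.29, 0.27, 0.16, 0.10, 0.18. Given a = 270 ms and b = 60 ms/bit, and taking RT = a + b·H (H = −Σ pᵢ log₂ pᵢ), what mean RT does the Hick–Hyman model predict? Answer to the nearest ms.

404 ms

H = 0.29·log₂(1/0.29) + 0.27·log₂(1/0.27) + 0.16·log₂(1/0.16) + 0.10·log₂(1/0.10) + 0.18·log₂(1/0.18) = 2.2284 bits.
RT = 270 + 60 × 2.2284 = 403.71 ms.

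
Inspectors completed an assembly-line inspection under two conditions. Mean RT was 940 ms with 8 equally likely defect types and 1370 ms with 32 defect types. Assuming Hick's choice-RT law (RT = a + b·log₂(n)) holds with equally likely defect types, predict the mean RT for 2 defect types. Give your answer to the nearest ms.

510 ms

Solve the two-equation system in a and b:
  b = (1370 − 940) / (log₂ 32 − log₂ 8) = 430 / (5 − 3) = 215 ms/bit
  a = 940 − 215 × 3 = 295 ms
Then RT(2) = 295 + 215 × log₂ 2 = 295 + 215 × 1 ≈ 510.000 ms.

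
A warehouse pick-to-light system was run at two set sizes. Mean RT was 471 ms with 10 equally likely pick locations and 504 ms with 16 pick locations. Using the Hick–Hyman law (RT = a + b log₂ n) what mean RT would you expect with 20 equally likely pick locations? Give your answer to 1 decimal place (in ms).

Solve the two-equation system in a and b:
  b = (504 − 471) / (log₂ 16 − log₂ 10) = 33 / (4 − 3.3219) = 48.667 ms/bit
  a = 471 − 48.667 × 3.3219 = 309.330 ms
Then RT(20) = 309.330 + 48.667 × log₂ 20 = 309.330 + 48.667 × 4.3219 ≈ 519.667 ms.

519.7 ms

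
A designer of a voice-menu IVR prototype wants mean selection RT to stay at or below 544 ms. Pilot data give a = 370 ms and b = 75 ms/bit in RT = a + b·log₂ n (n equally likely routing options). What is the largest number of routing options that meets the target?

4

Set 370 + 75·log₂ n ≤ 544 → log₂ n ≤ (544 − 370)/75 = 2.3200.
So n ≤ 2^2.3200 = 4.993; the largest integer n is 4.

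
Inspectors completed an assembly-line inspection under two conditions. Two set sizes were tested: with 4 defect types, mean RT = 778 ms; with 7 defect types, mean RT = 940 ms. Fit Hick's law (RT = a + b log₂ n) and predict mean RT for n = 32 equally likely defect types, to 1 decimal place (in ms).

1380.0 ms

Solve the two-equation system in a and b:
  b = (940 − 778) / (log₂ 7 − log₂ 4) = 162 / (2.8074 − 2) = 200.655 ms/bit
  a = 778 − 200.655 × 2 = 376.690 ms
Then RT(32) = 376.690 + 200.655 × log₂ 32 = 376.690 + 200.655 × 5 ≈ 1379.966 ms.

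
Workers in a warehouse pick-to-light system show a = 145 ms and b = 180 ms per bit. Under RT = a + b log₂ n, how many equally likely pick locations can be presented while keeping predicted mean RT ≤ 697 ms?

8

Set 145 + 180·log₂ n ≤ 697 → log₂ n ≤ (697 − 145)/180 = 3.0667.
So n ≤ 2^3.0667 = 8.378; the largest integer n is 8.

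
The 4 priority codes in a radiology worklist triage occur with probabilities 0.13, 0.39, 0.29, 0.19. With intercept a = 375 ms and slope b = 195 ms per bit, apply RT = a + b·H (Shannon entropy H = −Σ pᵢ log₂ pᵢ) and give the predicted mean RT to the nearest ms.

Entropy contributions −pᵢ log₂ pᵢ: 0.3826, 0.5298, 0.5179, 0.4552; sum H = 1.8856 bits.
RT = a + bH = 375 + 195·1.8856 = 742.69 ms.

743 ms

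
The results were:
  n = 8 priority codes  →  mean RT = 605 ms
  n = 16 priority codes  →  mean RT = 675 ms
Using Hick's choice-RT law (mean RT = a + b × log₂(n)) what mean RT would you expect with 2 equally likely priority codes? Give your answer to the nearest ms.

465 ms

RT is linear in log₂ n, so two points fix the line:
  b = (675 − 605) / (log₂ 16 − log₂ 8) = 70 / (4 − 3) = 70 ms/bit
  a = 605 − 70 × 3 = 395 ms
Then RT(2) = 395 + 70 × log₂ 2 = 395 + 70 × 1 ≈ 465.000 ms.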